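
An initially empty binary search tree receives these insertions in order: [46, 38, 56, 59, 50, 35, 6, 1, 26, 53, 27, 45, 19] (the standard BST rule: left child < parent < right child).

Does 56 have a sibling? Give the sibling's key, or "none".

Insert 46: tree is empty, so 46 becomes the root.
Insert 38: 38 < 46 → go left. Place as left child of 46.
Insert 56: 56 > 46 → go right. Place as right child of 46.
Insert 59: 59 > 46 → go right; 59 > 56 → go right. Place as right child of 56.
Insert 50: 50 > 46 → go right; 50 < 56 → go left. Place as left child of 56.
Insert 35: 35 < 46 → go left; 35 < 38 → go left. Place as left child of 38.
Insert 6: 6 < 46 → go left; 6 < 38 → go left; 6 < 35 → go left. Place as left child of 35.
Insert 1: 1 < 46 → go left; 1 < 38 → go left; 1 < 35 → go left; 1 < 6 → go left. Place as left child of 6.
Insert 26: 26 < 46 → go left; 26 < 38 → go left; 26 < 35 → go left; 26 > 6 → go right. Place as right child of 6.
Insert 53: 53 > 46 → go right; 53 < 56 → go left; 53 > 50 → go right. Place as right child of 50.
Insert 27: 27 < 46 → go left; 27 < 38 → go left; 27 < 35 → go left; 27 > 6 → go right; 27 > 26 → go right. Place as right child of 26.
Insert 45: 45 < 46 → go left; 45 > 38 → go right. Place as right child of 38.
Insert 19: 19 < 46 → go left; 19 < 38 → go left; 19 < 35 → go left; 19 > 6 → go right; 19 < 26 → go left. Place as left child of 26.

56's parent is 46; the other child of 46 is 38.

38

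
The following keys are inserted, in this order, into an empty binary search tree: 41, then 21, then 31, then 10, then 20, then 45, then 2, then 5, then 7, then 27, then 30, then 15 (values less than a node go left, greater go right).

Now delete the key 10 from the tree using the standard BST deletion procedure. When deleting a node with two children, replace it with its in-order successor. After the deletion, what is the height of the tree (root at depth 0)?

Insert 41: tree is empty, so 41 becomes the root.
Insert 21: 21 < 41 → go left. Place as left child of 41.
Insert 31: 31 < 41 → go left; 31 > 21 → go right. Place as right child of 21.
Insert 10: 10 < 41 → go left; 10 < 21 → go left. Place as left child of 21.
Insert 20: 20 < 41 → go left; 20 < 21 → go left; 20 > 10 → go right. Place as right child of 10.
Insert 45: 45 > 41 → go right. Place as right child of 41.
Insert 2: 2 < 41 → go left; 2 < 21 → go left; 2 < 10 → go left. Place as left child of 10.
Insert 5: 5 < 41 → go left; 5 < 21 → go left; 5 < 10 → go left; 5 > 2 → go right. Place as right child of 2.
Insert 7: 7 < 41 → go left; 7 < 21 → go left; 7 < 10 → go left; 7 > 2 → go right; 7 > 5 → go right. Place as right child of 5.
Insert 27: 27 < 41 → go left; 27 > 21 → go right; 27 < 31 → go left. Place as left child of 31.
Insert 30: 30 < 41 → go left; 30 > 21 → go right; 30 < 31 → go left; 30 > 27 → go right. Place as right child of 27.
Insert 15: 15 < 41 → go left; 15 < 21 → go left; 15 > 10 → go right; 15 < 20 → go left. Place as left child of 20.

Delete 10 (two children — replace with in-order successor).
After deletion, deepest node is 7 at depth 5.

5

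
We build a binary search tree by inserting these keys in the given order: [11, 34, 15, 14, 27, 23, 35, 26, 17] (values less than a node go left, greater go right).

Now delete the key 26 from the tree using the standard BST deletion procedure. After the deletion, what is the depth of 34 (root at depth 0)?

1

Resulting structure (node: left, right):
  11: L=–, R=34
  34: L=15, R=35
  15: L=14, R=27
  14: L=–, R=–
  27: L=23, R=–
  23: L=17, R=26
  35: L=–, R=–
  26: L=–, R=–
  17: L=–, R=–

Delete 26 (at most one child — splice it out).
After deletion, path to 34: 11 → 34.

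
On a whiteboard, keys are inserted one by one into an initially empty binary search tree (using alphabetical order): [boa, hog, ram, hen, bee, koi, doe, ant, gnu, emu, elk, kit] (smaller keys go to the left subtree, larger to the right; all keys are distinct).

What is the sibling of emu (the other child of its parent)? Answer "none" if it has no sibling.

none

Insert boa: tree is empty, so boa becomes the root.
Insert hog: hog > boa → go right. Place as right child of boa.
Insert ram: ram > boa → go right; ram > hog → go right. Place as right child of hog.
Insert hen: hen > boa → go right; hen < hog → go left. Place as left child of hog.
Insert bee: bee < boa → go left. Place as left child of boa.
Insert koi: koi > boa → go right; koi > hog → go right; koi < ram → go left. Place as left child of ram.
Insert doe: doe > boa → go right; doe < hog → go left; doe < hen → go left. Place as left child of hen.
Insert ant: ant < boa → go left; ant < bee → go left. Place as left child of bee.
Insert gnu: gnu > boa → go right; gnu < hog → go left; gnu < hen → go left; gnu > doe → go right. Place as right child of doe.
Insert emu: emu > boa → go right; emu < hog → go left; emu < hen → go left; emu > doe → go right; emu < gnu → go left. Place as left child of gnu.
Insert elk: elk > boa → go right; elk < hog → go left; elk < hen → go left; elk > doe → go right; elk < gnu → go left; elk < emu → go left. Place as left child of emu.
Insert kit: kit > boa → go right; kit > hog → go right; kit < ram → go left; kit < koi → go left. Place as left child of koi.

emu's parent is gnu, which has only one child.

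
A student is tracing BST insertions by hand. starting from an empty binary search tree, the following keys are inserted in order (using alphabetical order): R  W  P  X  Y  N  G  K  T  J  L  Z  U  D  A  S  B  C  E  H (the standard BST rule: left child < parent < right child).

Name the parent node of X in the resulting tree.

R: root
W: right child of R (depth 1)
P: left child of R (depth 1)
X: right child of W (depth 2)
Y: right child of X (depth 3)
N: left child of P (depth 2)
G: left child of N (depth 3)
K: right child of G (depth 4)
T: left child of W (depth 2)
J: left child of K (depth 5)
L: right child of K (depth 5)
Z: right child of Y (depth 4)
U: right child of T (depth 3)
D: left child of G (depth 4)
A: left child of D (depth 5)
S: left child of T (depth 3)
B: right child of A (depth 6)
C: right child of B (depth 7)
E: right child of D (depth 5)
H: left child of J (depth 6)

W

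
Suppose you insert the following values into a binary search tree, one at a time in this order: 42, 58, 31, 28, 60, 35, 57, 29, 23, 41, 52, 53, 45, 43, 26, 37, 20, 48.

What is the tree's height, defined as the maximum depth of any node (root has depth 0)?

Insert 42: tree is empty, so 42 becomes the root.
Insert 58: 58 > 42 → go right. Place as right child of 42.
Insert 31: 31 < 42 → go left. Place as left child of 42.
Insert 28: 28 < 42 → go left; 28 < 31 → go left. Place as left child of 31.
Insert 60: 60 > 42 → go right; 60 > 58 → go right. Place as right child of 58.
Insert 35: 35 < 42 → go left; 35 > 31 → go right. Place as right child of 31.
Insert 57: 57 > 42 → go right; 57 < 58 → go left. Place as left child of 58.
Insert 29: 29 < 42 → go left; 29 < 31 → go left; 29 > 28 → go right. Place as right child of 28.
Insert 23: 23 < 42 → go left; 23 < 31 → go left; 23 < 28 → go left. Place as left child of 28.
Insert 41: 41 < 42 → go left; 41 > 31 → go right; 41 > 35 → go right. Place as right child of 35.
Insert 52: 52 > 42 → go right; 52 < 58 → go left; 52 < 57 → go left. Place as left child of 57.
Insert 53: 53 > 42 → go right; 53 < 58 → go left; 53 < 57 → go left; 53 > 52 → go right. Place as right child of 52.
Insert 45: 45 > 42 → go right; 45 < 58 → go left; 45 < 57 → go left; 45 < 52 → go left. Place as left child of 52.
Insert 43: 43 > 42 → go right; 43 < 58 → go left; 43 < 57 → go left; 43 < 52 → go left; 43 < 45 → go left. Place as left child of 45.
Insert 26: 26 < 42 → go left; 26 < 31 → go left; 26 < 28 → go left; 26 > 23 → go right. Place as right child of 23.
Insert 37: 37 < 42 → go left; 37 > 31 → go right; 37 > 35 → go right; 37 < 41 → go left. Place as left child of 41.
Insert 20: 20 < 42 → go left; 20 < 31 → go left; 20 < 28 → go left; 20 < 23 → go left. Place as left child of 23.
Insert 48: 48 > 42 → go right; 48 < 58 → go left; 48 < 57 → go left; 48 < 52 → go left; 48 > 45 → go right. Place as right child of 45.

The deepest node is 43 at depth 5.

5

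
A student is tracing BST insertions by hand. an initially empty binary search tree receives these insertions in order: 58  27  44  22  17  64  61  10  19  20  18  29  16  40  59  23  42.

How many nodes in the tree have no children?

Resulting structure (node: left, right):
  58: L=27, R=64
  27: L=22, R=44
  44: L=29, R=–
  22: L=17, R=23
  17: L=10, R=19
  64: L=61, R=–
  61: L=59, R=–
  10: L=–, R=16
  19: L=18, R=20
  20: L=–, R=–
  18: L=–, R=–
  29: L=–, R=40
  16: L=–, R=–
  40: L=–, R=42
  59: L=–, R=–
  23: L=–, R=–
  42: L=–, R=–

Leaves: 16, 18, 20, 23, 42, 59 — 6 in total.

6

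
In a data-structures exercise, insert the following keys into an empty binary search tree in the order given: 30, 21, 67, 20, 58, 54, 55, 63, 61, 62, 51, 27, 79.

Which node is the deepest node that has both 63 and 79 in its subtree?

67

30: root
21: left child of 30 (depth 1)
67: right child of 30 (depth 1)
20: left child of 21 (depth 2)
58: left child of 67 (depth 2)
54: left child of 58 (depth 3)
55: right child of 54 (depth 4)
63: right child of 58 (depth 3)
61: left child of 63 (depth 4)
62: right child of 61 (depth 5)
51: left child of 54 (depth 4)
27: right child of 21 (depth 2)
79: right child of 67 (depth 2)

Path to 63: 30 → 67 → 58 → 63
Path to 79: 30 → 67 → 79
The paths share a prefix ending at 67, then split left and right.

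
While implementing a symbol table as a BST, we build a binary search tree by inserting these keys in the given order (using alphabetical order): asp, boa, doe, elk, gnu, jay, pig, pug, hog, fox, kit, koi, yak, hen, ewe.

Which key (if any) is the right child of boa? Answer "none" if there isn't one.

doe

asp: root
boa: right child of asp (depth 1)
doe: right child of boa (depth 2)
elk: right child of doe (depth 3)
gnu: right child of elk (depth 4)
jay: right child of gnu (depth 5)
pig: right child of jay (depth 6)
pug: right child of pig (depth 7)
hog: left child of jay (depth 6)
fox: left child of gnu (depth 5)
kit: left child of pig (depth 7)
koi: right child of kit (depth 8)
yak: right child of pug (depth 8)
hen: left child of hog (depth 7)
ewe: left child of fox (depth 6)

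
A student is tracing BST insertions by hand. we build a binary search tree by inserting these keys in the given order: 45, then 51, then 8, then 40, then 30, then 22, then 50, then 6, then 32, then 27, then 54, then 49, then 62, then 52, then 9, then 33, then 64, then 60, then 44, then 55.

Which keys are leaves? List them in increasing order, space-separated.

6 9 27 33 44 49 52 55 64

Insert 45: tree is empty, so 45 becomes the root.
Insert 51: 51 > 45 → go right. Place as right child of 45.
Insert 8: 8 < 45 → go left. Place as left child of 45.
Insert 40: 40 < 45 → go left; 40 > 8 → go right. Place as right child of 8.
Insert 30: 30 < 45 → go left; 30 > 8 → go right; 30 < 40 → go left. Place as left child of 40.
Insert 22: 22 < 45 → go left; 22 > 8 → go right; 22 < 40 → go left; 22 < 30 → go left. Place as left child of 30.
Insert 50: 50 > 45 → go right; 50 < 51 → go left. Place as left child of 51.
Insert 6: 6 < 45 → go left; 6 < 8 → go left. Place as left child of 8.
Insert 32: 32 < 45 → go left; 32 > 8 → go right; 32 < 40 → go left; 32 > 30 → go right. Place as right child of 30.
Insert 27: 27 < 45 → go left; 27 > 8 → go right; 27 < 40 → go left; 27 < 30 → go left; 27 > 22 → go right. Place as right child of 22.
Insert 54: 54 > 45 → go right; 54 > 51 → go right. Place as right child of 51.
Insert 49: 49 > 45 → go right; 49 < 51 → go left; 49 < 50 → go left. Place as left child of 50.
Insert 62: 62 > 45 → go right; 62 > 51 → go right; 62 > 54 → go right. Place as right child of 54.
Insert 52: 52 > 45 → go right; 52 > 51 → go right; 52 < 54 → go left. Place as left child of 54.
Insert 9: 9 < 45 → go left; 9 > 8 → go right; 9 < 40 → go left; 9 < 30 → go left; 9 < 22 → go left. Place as left child of 22.
Insert 33: 33 < 45 → go left; 33 > 8 → go right; 33 < 40 → go left; 33 > 30 → go right; 33 > 32 → go right. Place as right child of 32.
Insert 64: 64 > 45 → go right; 64 > 51 → go right; 64 > 54 → go right; 64 > 62 → go right. Place as right child of 62.
Insert 60: 60 > 45 → go right; 60 > 51 → go right; 60 > 54 → go right; 60 < 62 → go left. Place as left child of 62.
Insert 44: 44 < 45 → go left; 44 > 8 → go right; 44 > 40 → go right. Place as right child of 40.
Insert 55: 55 > 45 → go right; 55 > 51 → go right; 55 > 54 → go right; 55 < 62 → go left; 55 < 60 → go left. Place as left child of 60.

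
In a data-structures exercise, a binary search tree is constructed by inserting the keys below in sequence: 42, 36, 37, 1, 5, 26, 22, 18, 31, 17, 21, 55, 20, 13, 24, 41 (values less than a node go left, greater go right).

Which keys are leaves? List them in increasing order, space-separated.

13 20 24 31 41 55

Insert 42: tree is empty, so 42 becomes the root.
Insert 36: 36 < 42 → go left. Place as left child of 42.
Insert 37: 37 < 42 → go left; 37 > 36 → go right. Place as right child of 36.
Insert 1: 1 < 42 → go left; 1 < 36 → go left. Place as left child of 36.
Insert 5: 5 < 42 → go left; 5 < 36 → go left; 5 > 1 → go right. Place as right child of 1.
Insert 26: 26 < 42 → go left; 26 < 36 → go left; 26 > 1 → go right; 26 > 5 → go right. Place as right child of 5.
Insert 22: 22 < 42 → go left; 22 < 36 → go left; 22 > 1 → go right; 22 > 5 → go right; 22 < 26 → go left. Place as left child of 26.
Insert 18: 18 < 42 → go left; 18 < 36 → go left; 18 > 1 → go right; 18 > 5 → go right; 18 < 26 → go left; 18 < 22 → go left. Place as left child of 22.
Insert 31: 31 < 42 → go left; 31 < 36 → go left; 31 > 1 → go right; 31 > 5 → go right; 31 > 26 → go right. Place as right child of 26.
Insert 17: 17 < 42 → go left; 17 < 36 → go left; 17 > 1 → go right; 17 > 5 → go right; 17 < 26 → go left; 17 < 22 → go left; 17 < 18 → go left. Place as left child of 18.
Insert 21: 21 < 42 → go left; 21 < 36 → go left; 21 > 1 → go right; 21 > 5 → go right; 21 < 26 → go left; 21 < 22 → go left; 21 > 18 → go right. Place as right child of 18.
Insert 55: 55 > 42 → go right. Place as right child of 42.
Insert 20: 20 < 42 → go left; 20 < 36 → go left; 20 > 1 → go right; 20 > 5 → go right; 20 < 26 → go left; 20 < 22 → go left; 20 > 18 → go right; 20 < 21 → go left. Place as left child of 21.
Insert 13: 13 < 42 → go left; 13 < 36 → go left; 13 > 1 → go right; 13 > 5 → go right; 13 < 26 → go left; 13 < 22 → go left; 13 < 18 → go left; 13 < 17 → go left. Place as left child of 17.
Insert 24: 24 < 42 → go left; 24 < 36 → go left; 24 > 1 → go right; 24 > 5 → go right; 24 < 26 → go left; 24 > 22 → go right. Place as right child of 22.
Insert 41: 41 < 42 → go left; 41 > 36 → go right; 41 > 37 → go right. Place as right child of 37.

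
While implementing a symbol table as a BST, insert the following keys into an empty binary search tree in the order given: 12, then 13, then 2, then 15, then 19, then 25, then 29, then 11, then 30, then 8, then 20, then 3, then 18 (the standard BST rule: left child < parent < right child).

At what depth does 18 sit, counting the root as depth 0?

12: root
13: right child of 12 (depth 1)
2: left child of 12 (depth 1)
15: right child of 13 (depth 2)
19: right child of 15 (depth 3)
25: right child of 19 (depth 4)
29: right child of 25 (depth 5)
11: right child of 2 (depth 2)
30: right child of 29 (depth 6)
8: left child of 11 (depth 3)
20: left child of 25 (depth 5)
3: left child of 8 (depth 4)
18: left child of 19 (depth 4)

Path to 18: 12 → 13 → 15 → 19 → 18, which is 4 edges.

4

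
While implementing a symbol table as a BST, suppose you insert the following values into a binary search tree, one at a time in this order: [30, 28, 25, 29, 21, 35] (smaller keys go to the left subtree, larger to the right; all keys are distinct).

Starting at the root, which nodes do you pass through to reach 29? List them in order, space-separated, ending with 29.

30 28 29

30: root
28: left child of 30 (depth 1)
25: left child of 28 (depth 2)
29: right child of 28 (depth 2)
21: left child of 25 (depth 3)
35: right child of 30 (depth 1)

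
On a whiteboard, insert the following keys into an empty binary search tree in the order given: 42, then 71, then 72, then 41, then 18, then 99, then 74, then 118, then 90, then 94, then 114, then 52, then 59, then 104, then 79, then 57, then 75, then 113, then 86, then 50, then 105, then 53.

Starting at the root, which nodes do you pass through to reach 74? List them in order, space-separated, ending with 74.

42 71 72 99 74

Insert 42: tree is empty, so 42 becomes the root.
Insert 71: 71 > 42 → go right. Place as right child of 42.
Insert 72: 72 > 42 → go right; 72 > 71 → go right. Place as right child of 71.
Insert 41: 41 < 42 → go left. Place as left child of 42.
Insert 18: 18 < 42 → go left; 18 < 41 → go left. Place as left child of 41.
Insert 99: 99 > 42 → go right; 99 > 71 → go right; 99 > 72 → go right. Place as right child of 72.
Insert 74: 74 > 42 → go right; 74 > 71 → go right; 74 > 72 → go right; 74 < 99 → go left. Place as left child of 99.
Insert 118: 118 > 42 → go right; 118 > 71 → go right; 118 > 72 → go right; 118 > 99 → go right. Place as right child of 99.
Insert 90: 90 > 42 → go right; 90 > 71 → go right; 90 > 72 → go right; 90 < 99 → go left; 90 > 74 → go right. Place as right child of 74.
Insert 94: 94 > 42 → go right; 94 > 71 → go right; 94 > 72 → go right; 94 < 99 → go left; 94 > 74 → go right; 94 > 90 → go right. Place as right child of 90.
Insert 114: 114 > 42 → go right; 114 > 71 → go right; 114 > 72 → go right; 114 > 99 → go right; 114 < 118 → go left. Place as left child of 118.
Insert 52: 52 > 42 → go right; 52 < 71 → go left. Place as left child of 71.
Insert 59: 59 > 42 → go right; 59 < 71 → go left; 59 > 52 → go right. Place as right child of 52.
Insert 104: 104 > 42 → go right; 104 > 71 → go right; 104 > 72 → go right; 104 > 99 → go right; 104 < 118 → go left; 104 < 114 → go left. Place as left child of 114.
Insert 79: 79 > 42 → go right; 79 > 71 → go right; 79 > 72 → go right; 79 < 99 → go left; 79 > 74 → go right; 79 < 90 → go left. Place as left child of 90.
Insert 57: 57 > 42 → go right; 57 < 71 → go left; 57 > 52 → go right; 57 < 59 → go left. Place as left child of 59.
Insert 75: 75 > 42 → go right; 75 > 71 → go right; 75 > 72 → go right; 75 < 99 → go left; 75 > 74 → go right; 75 < 90 → go left; 75 < 79 → go left. Place as left child of 79.
Insert 113: 113 > 42 → go right; 113 > 71 → go right; 113 > 72 → go right; 113 > 99 → go right; 113 < 118 → go left; 113 < 114 → go left; 113 > 104 → go right. Place as right child of 104.
Insert 86: 86 > 42 → go right; 86 > 71 → go right; 86 > 72 → go right; 86 < 99 → go left; 86 > 74 → go right; 86 < 90 → go left; 86 > 79 → go right. Place as right child of 79.
Insert 50: 50 > 42 → go right; 50 < 71 → go left; 50 < 52 → go left. Place as left child of 52.
Insert 105: 105 > 42 → go right; 105 > 71 → go right; 105 > 72 → go right; 105 > 99 → go right; 105 < 118 → go left; 105 < 114 → go left; 105 > 104 → go right; 105 < 113 → go left. Place as left child of 113.
Insert 53: 53 > 42 → go right; 53 < 71 → go left; 53 > 52 → go right; 53 < 59 → go left; 53 < 57 → go left. Place as left child of 57.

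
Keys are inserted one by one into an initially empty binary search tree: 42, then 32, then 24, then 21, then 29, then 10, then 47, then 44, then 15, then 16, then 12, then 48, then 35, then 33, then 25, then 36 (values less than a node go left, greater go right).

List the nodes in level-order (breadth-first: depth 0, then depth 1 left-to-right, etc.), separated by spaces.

42: root
32: left child of 42 (depth 1)
24: left child of 32 (depth 2)
21: left child of 24 (depth 3)
29: right child of 24 (depth 3)
10: left child of 21 (depth 4)
47: right child of 42 (depth 1)
44: left child of 47 (depth 2)
15: right child of 10 (depth 5)
16: right child of 15 (depth 6)
12: left child of 15 (depth 6)
48: right child of 47 (depth 2)
35: right child of 32 (depth 2)
33: left child of 35 (depth 3)
25: left child of 29 (depth 4)
36: right child of 35 (depth 3)

42 32 47 24 35 44 48 21 29 33 36 10 25 15 12 16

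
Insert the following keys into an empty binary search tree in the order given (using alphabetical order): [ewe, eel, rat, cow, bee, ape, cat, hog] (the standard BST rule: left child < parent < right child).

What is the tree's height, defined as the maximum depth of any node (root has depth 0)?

Insert ewe: tree is empty, so ewe becomes the root.
Insert eel: eel < ewe → go left. Place as left child of ewe.
Insert rat: rat > ewe → go right. Place as right child of ewe.
Insert cow: cow < ewe → go left; cow < eel → go left. Place as left child of eel.
Insert bee: bee < ewe → go left; bee < eel → go left; bee < cow → go left. Place as left child of cow.
Insert ape: ape < ewe → go left; ape < eel → go left; ape < cow → go left; ape < bee → go left. Place as left child of bee.
Insert cat: cat < ewe → go left; cat < eel → go left; cat < cow → go left; cat > bee → go right. Place as right child of bee.
Insert hog: hog > ewe → go right; hog < rat → go left. Place as left child of rat.

The deepest node is ape at depth 4.

4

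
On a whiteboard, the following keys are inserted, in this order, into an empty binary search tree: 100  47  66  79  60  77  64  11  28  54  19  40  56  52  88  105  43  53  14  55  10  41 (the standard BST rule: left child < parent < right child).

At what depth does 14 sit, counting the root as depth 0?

5

Insert 100: tree is empty, so 100 becomes the root.
Insert 47: 47 < 100 → go left. Place as left child of 100.
Insert 66: 66 < 100 → go left; 66 > 47 → go right. Place as right child of 47.
Insert 79: 79 < 100 → go left; 79 > 47 → go right; 79 > 66 → go right. Place as right child of 66.
Insert 60: 60 < 100 → go left; 60 > 47 → go right; 60 < 66 → go left. Place as left child of 66.
Insert 77: 77 < 100 → go left; 77 > 47 → go right; 77 > 66 → go right; 77 < 79 → go left. Place as left child of 79.
Insert 64: 64 < 100 → go left; 64 > 47 → go right; 64 < 66 → go left; 64 > 60 → go right. Place as right child of 60.
Insert 11: 11 < 100 → go left; 11 < 47 → go left. Place as left child of 47.
Insert 28: 28 < 100 → go left; 28 < 47 → go left; 28 > 11 → go right. Place as right child of 11.
Insert 54: 54 < 100 → go left; 54 > 47 → go right; 54 < 66 → go left; 54 < 60 → go left. Place as left child of 60.
Insert 19: 19 < 100 → go left; 19 < 47 → go left; 19 > 11 → go right; 19 < 28 → go left. Place as left child of 28.
Insert 40: 40 < 100 → go left; 40 < 47 → go left; 40 > 11 → go right; 40 > 28 → go right. Place as right child of 28.
Insert 56: 56 < 100 → go left; 56 > 47 → go right; 56 < 66 → go left; 56 < 60 → go left; 56 > 54 → go right. Place as right child of 54.
Insert 52: 52 < 100 → go left; 52 > 47 → go right; 52 < 66 → go left; 52 < 60 → go left; 52 < 54 → go left. Place as left child of 54.
Insert 88: 88 < 100 → go left; 88 > 47 → go right; 88 > 66 → go right; 88 > 79 → go right. Place as right child of 79.
Insert 105: 105 > 100 → go right. Place as right child of 100.
Insert 43: 43 < 100 → go left; 43 < 47 → go left; 43 > 11 → go right; 43 > 28 → go right; 43 > 40 → go right. Place as right child of 40.
Insert 53: 53 < 100 → go left; 53 > 47 → go right; 53 < 66 → go left; 53 < 60 → go left; 53 < 54 → go left; 53 > 52 → go right. Place as right child of 52.
Insert 14: 14 < 100 → go left; 14 < 47 → go left; 14 > 11 → go right; 14 < 28 → go left; 14 < 19 → go left. Place as left child of 19.
Insert 55: 55 < 100 → go left; 55 > 47 → go right; 55 < 66 → go left; 55 < 60 → go left; 55 > 54 → go right; 55 < 56 → go left. Place as left child of 56.
Insert 10: 10 < 100 → go left; 10 < 47 → go left; 10 < 11 → go left. Place as left child of 11.
Insert 41: 41 < 100 → go left; 41 < 47 → go left; 41 > 11 → go right; 41 > 28 → go right; 41 > 40 → go right; 41 < 43 → go left. Place as left child of 43.

Path to 14: 100 → 47 → 11 → 28 → 19 → 14, which is 5 edges.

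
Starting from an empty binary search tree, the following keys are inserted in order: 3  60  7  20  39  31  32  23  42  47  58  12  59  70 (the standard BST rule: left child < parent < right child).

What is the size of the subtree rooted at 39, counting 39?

3: root
60: right child of 3 (depth 1)
7: left child of 60 (depth 2)
20: right child of 7 (depth 3)
39: right child of 20 (depth 4)
31: left child of 39 (depth 5)
32: right child of 31 (depth 6)
23: left child of 31 (depth 6)
42: right child of 39 (depth 5)
47: right child of 42 (depth 6)
58: right child of 47 (depth 7)
12: left child of 20 (depth 4)
59: right child of 58 (depth 8)
70: right child of 60 (depth 2)

Subtree rooted at 39 contains: 39, 31, 23, 32, 42, 47, 58, 59 — 8 nodes.

8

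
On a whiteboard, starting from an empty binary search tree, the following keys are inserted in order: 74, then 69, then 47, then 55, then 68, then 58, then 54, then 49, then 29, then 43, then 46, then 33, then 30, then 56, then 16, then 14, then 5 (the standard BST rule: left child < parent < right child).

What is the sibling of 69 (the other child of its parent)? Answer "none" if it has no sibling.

Resulting structure (node: left, right):
  74: L=69, R=–
  69: L=47, R=–
  47: L=29, R=55
  55: L=54, R=68
  68: L=58, R=–
  58: L=56, R=–
  54: L=49, R=–
  49: L=–, R=–
  29: L=16, R=43
  43: L=33, R=46
  46: L=–, R=–
  33: L=30, R=–
  30: L=–, R=–
  56: L=–, R=–
  16: L=14, R=–
  14: L=5, R=–
  5: L=–, R=–

69's parent is 74, which has only one child.

none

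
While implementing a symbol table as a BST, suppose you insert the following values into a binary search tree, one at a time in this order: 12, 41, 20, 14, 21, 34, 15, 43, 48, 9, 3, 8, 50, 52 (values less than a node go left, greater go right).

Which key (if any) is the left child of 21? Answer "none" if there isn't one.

none

12: root
41: right child of 12 (depth 1)
20: left child of 41 (depth 2)
14: left child of 20 (depth 3)
21: right child of 20 (depth 3)
34: right child of 21 (depth 4)
15: right child of 14 (depth 4)
43: right child of 41 (depth 2)
48: right child of 43 (depth 3)
9: left child of 12 (depth 1)
3: left child of 9 (depth 2)
8: right child of 3 (depth 3)
50: right child of 48 (depth 4)
52: right child of 50 (depth 5)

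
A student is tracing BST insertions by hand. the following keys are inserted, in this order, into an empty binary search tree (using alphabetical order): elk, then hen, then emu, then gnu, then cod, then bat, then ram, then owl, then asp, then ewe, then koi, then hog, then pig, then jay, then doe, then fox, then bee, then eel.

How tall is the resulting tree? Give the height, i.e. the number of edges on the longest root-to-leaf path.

elk: root
hen: right child of elk (depth 1)
emu: left child of hen (depth 2)
gnu: right child of emu (depth 3)
cod: left child of elk (depth 1)
bat: left child of cod (depth 2)
ram: right child of hen (depth 2)
owl: left child of ram (depth 3)
asp: left child of bat (depth 3)
ewe: left child of gnu (depth 4)
koi: left child of owl (depth 4)
hog: left child of koi (depth 5)
pig: right child of owl (depth 4)
jay: right child of hog (depth 6)
doe: right child of cod (depth 2)
fox: right child of ewe (depth 5)
bee: right child of bat (depth 3)
eel: right child of doe (depth 3)

The deepest node is jay at depth 6.

6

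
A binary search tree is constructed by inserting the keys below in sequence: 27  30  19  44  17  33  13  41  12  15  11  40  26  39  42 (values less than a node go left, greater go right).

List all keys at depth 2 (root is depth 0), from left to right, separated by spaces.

17 26 44

27: root
30: right child of 27 (depth 1)
19: left child of 27 (depth 1)
44: right child of 30 (depth 2)
17: left child of 19 (depth 2)
33: left child of 44 (depth 3)
13: left child of 17 (depth 3)
41: right child of 33 (depth 4)
12: left child of 13 (depth 4)
15: right child of 13 (depth 4)
11: left child of 12 (depth 5)
40: left child of 41 (depth 5)
26: right child of 19 (depth 2)
39: left child of 40 (depth 6)
42: right child of 41 (depth 5)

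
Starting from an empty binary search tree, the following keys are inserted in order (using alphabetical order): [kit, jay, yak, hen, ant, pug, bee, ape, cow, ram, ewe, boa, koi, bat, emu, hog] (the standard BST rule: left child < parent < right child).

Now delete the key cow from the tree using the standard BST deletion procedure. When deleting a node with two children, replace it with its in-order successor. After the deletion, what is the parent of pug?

yak

Insert kit: tree is empty, so kit becomes the root.
Insert jay: jay < kit → go left. Place as left child of kit.
Insert yak: yak > kit → go right. Place as right child of kit.
Insert hen: hen < kit → go left; hen < jay → go left. Place as left child of jay.
Insert ant: ant < kit → go left; ant < jay → go left; ant < hen → go left. Place as left child of hen.
Insert pug: pug > kit → go right; pug < yak → go left. Place as left child of yak.
Insert bee: bee < kit → go left; bee < jay → go left; bee < hen → go left; bee > ant → go right. Place as right child of ant.
Insert ape: ape < kit → go left; ape < jay → go left; ape < hen → go left; ape > ant → go right; ape < bee → go left. Place as left child of bee.
Insert cow: cow < kit → go left; cow < jay → go left; cow < hen → go left; cow > ant → go right; cow > bee → go right. Place as right child of bee.
Insert ram: ram > kit → go right; ram < yak → go left; ram > pug → go right. Place as right child of pug.
Insert ewe: ewe < kit → go left; ewe < jay → go left; ewe < hen → go left; ewe > ant → go right; ewe > bee → go right; ewe > cow → go right. Place as right child of cow.
Insert boa: boa < kit → go left; boa < jay → go left; boa < hen → go left; boa > ant → go right; boa > bee → go right; boa < cow → go left. Place as left child of cow.
Insert koi: koi > kit → go right; koi < yak → go left; koi < pug → go left. Place as left child of pug.
Insert bat: bat < kit → go left; bat < jay → go left; bat < hen → go left; bat > ant → go right; bat < bee → go left; bat > ape → go right. Place as right child of ape.
Insert emu: emu < kit → go left; emu < jay → go left; emu < hen → go left; emu > ant → go right; emu > bee → go right; emu > cow → go right; emu < ewe → go left. Place as left child of ewe.
Insert hog: hog < kit → go left; hog < jay → go left; hog > hen → go right. Place as right child of hen.

Delete cow (two children — replace with in-order successor).
After deletion, pug's parent is yak.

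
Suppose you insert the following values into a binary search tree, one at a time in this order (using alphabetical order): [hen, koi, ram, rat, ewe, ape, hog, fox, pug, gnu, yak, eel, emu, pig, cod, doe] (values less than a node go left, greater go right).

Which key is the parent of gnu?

fox

hen: root
koi: right child of hen (depth 1)
ram: right child of koi (depth 2)
rat: right child of ram (depth 3)
ewe: left child of hen (depth 1)
ape: left child of ewe (depth 2)
hog: left child of koi (depth 2)
fox: right child of ewe (depth 2)
pug: left child of ram (depth 3)
gnu: right child of fox (depth 3)
yak: right child of rat (depth 4)
eel: right child of ape (depth 3)
emu: right child of eel (depth 4)
pig: left child of pug (depth 4)
cod: left child of eel (depth 4)
doe: right child of cod (depth 5)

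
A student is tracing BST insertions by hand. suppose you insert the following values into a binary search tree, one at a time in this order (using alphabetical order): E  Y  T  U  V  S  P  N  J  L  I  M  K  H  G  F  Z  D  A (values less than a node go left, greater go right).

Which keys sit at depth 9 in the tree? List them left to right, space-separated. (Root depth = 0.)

Insert E: tree is empty, so E becomes the root.
Insert Y: Y > E → go right. Place as right child of E.
Insert T: T > E → go right; T < Y → go left. Place as left child of Y.
Insert U: U > E → go right; U < Y → go left; U > T → go right. Place as right child of T.
Insert V: V > E → go right; V < Y → go left; V > T → go right; V > U → go right. Place as right child of U.
Insert S: S > E → go right; S < Y → go left; S < T → go left. Place as left child of T.
Insert P: P > E → go right; P < Y → go left; P < T → go left; P < S → go left. Place as left child of S.
Insert N: N > E → go right; N < Y → go left; N < T → go left; N < S → go left; N < P → go left. Place as left child of P.
Insert J: J > E → go right; J < Y → go left; J < T → go left; J < S → go left; J < P → go left; J < N → go left. Place as left child of N.
Insert L: L > E → go right; L < Y → go left; L < T → go left; L < S → go left; L < P → go left; L < N → go left; L > J → go right. Place as right child of J.
Insert I: I > E → go right; I < Y → go left; I < T → go left; I < S → go left; I < P → go left; I < N → go left; I < J → go left. Place as left child of J.
Insert M: M > E → go right; M < Y → go left; M < T → go left; M < S → go left; M < P → go left; M < N → go left; M > J → go right; M > L → go right. Place as right child of L.
Insert K: K > E → go right; K < Y → go left; K < T → go left; K < S → go left; K < P → go left; K < N → go left; K > J → go right; K < L → go left. Place as left child of L.
Insert H: H > E → go right; H < Y → go left; H < T → go left; H < S → go left; H < P → go left; H < N → go left; H < J → go left; H < I → go left. Place as left child of I.
Insert G: G > E → go right; G < Y → go left; G < T → go left; G < S → go left; G < P → go left; G < N → go left; G < J → go left; G < I → go left; G < H → go left. Place as left child of H.
Insert F: F > E → go right; F < Y → go left; F < T → go left; F < S → go left; F < P → go left; F < N → go left; F < J → go left; F < I → go left; F < H → go left; F < G → go left. Place as left child of G.
Insert Z: Z > E → go right; Z > Y → go right. Place as right child of Y.
Insert D: D < E → go left. Place as left child of E.
Insert A: A < E → go left; A < D → go left. Place as left child of D.

G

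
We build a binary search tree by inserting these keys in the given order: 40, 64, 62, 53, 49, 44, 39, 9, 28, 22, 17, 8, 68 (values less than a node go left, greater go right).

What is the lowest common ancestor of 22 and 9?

9

Insert 40: tree is empty, so 40 becomes the root.
Insert 64: 64 > 40 → go right. Place as right child of 40.
Insert 62: 62 > 40 → go right; 62 < 64 → go left. Place as left child of 64.
Insert 53: 53 > 40 → go right; 53 < 64 → go left; 53 < 62 → go left. Place as left child of 62.
Insert 49: 49 > 40 → go right; 49 < 64 → go left; 49 < 62 → go left; 49 < 53 → go left. Place as left child of 53.
Insert 44: 44 > 40 → go right; 44 < 64 → go left; 44 < 62 → go left; 44 < 53 → go left; 44 < 49 → go left. Place as left child of 49.
Insert 39: 39 < 40 → go left. Place as left child of 40.
Insert 9: 9 < 40 → go left; 9 < 39 → go left. Place as left child of 39.
Insert 28: 28 < 40 → go left; 28 < 39 → go left; 28 > 9 → go right. Place as right child of 9.
Insert 22: 22 < 40 → go left; 22 < 39 → go left; 22 > 9 → go right; 22 < 28 → go left. Place as left child of 28.
Insert 17: 17 < 40 → go left; 17 < 39 → go left; 17 > 9 → go right; 17 < 28 → go left; 17 < 22 → go left. Place as left child of 22.
Insert 8: 8 < 40 → go left; 8 < 39 → go left; 8 < 9 → go left. Place as left child of 9.
Insert 68: 68 > 40 → go right; 68 > 64 → go right. Place as right child of 64.

Path to 22: 40 → 39 → 9 → 28 → 22
Path to 9: 40 → 39 → 9
9 lies on both paths and is an ancestor of the other node.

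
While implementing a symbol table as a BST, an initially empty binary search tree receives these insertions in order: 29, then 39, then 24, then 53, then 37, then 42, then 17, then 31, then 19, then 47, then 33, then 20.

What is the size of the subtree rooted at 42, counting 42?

Insert 29: tree is empty, so 29 becomes the root.
Insert 39: 39 > 29 → go right. Place as right child of 29.
Insert 24: 24 < 29 → go left. Place as left child of 29.
Insert 53: 53 > 29 → go right; 53 > 39 → go right. Place as right child of 39.
Insert 37: 37 > 29 → go right; 37 < 39 → go left. Place as left child of 39.
Insert 42: 42 > 29 → go right; 42 > 39 → go right; 42 < 53 → go left. Place as left child of 53.
Insert 17: 17 < 29 → go left; 17 < 24 → go left. Place as left child of 24.
Insert 31: 31 > 29 → go right; 31 < 39 → go left; 31 < 37 → go left. Place as left child of 37.
Insert 19: 19 < 29 → go left; 19 < 24 → go left; 19 > 17 → go right. Place as right child of 17.
Insert 47: 47 > 29 → go right; 47 > 39 → go right; 47 < 53 → go left; 47 > 42 → go right. Place as right child of 42.
Insert 33: 33 > 29 → go right; 33 < 39 → go left; 33 < 37 → go left; 33 > 31 → go right. Place as right child of 31.
Insert 20: 20 < 29 → go left; 20 < 24 → go left; 20 > 17 → go right; 20 > 19 → go right. Place as right child of 19.

Subtree rooted at 42 contains: 42, 47 — 2 nodes.

2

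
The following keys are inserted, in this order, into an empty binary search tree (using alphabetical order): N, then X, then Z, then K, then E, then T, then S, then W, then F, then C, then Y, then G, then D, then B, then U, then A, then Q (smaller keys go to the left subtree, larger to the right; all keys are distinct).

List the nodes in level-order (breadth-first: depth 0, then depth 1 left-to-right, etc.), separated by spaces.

Insert N: tree is empty, so N becomes the root.
Insert X: X > N → go right. Place as right child of N.
Insert Z: Z > N → go right; Z > X → go right. Place as right child of X.
Insert K: K < N → go left. Place as left child of N.
Insert E: E < N → go left; E < K → go left. Place as left child of K.
Insert T: T > N → go right; T < X → go left. Place as left child of X.
Insert S: S > N → go right; S < X → go left; S < T → go left. Place as left child of T.
Insert W: W > N → go right; W < X → go left; W > T → go right. Place as right child of T.
Insert F: F < N → go left; F < K → go left; F > E → go right. Place as right child of E.
Insert C: C < N → go left; C < K → go left; C < E → go left. Place as left child of E.
Insert Y: Y > N → go right; Y > X → go right; Y < Z → go left. Place as left child of Z.
Insert G: G < N → go left; G < K → go left; G > E → go right; G > F → go right. Place as right child of F.
Insert D: D < N → go left; D < K → go left; D < E → go left; D > C → go right. Place as right child of C.
Insert B: B < N → go left; B < K → go left; B < E → go left; B < C → go left. Place as left child of C.
Insert U: U > N → go right; U < X → go left; U > T → go right; U < W → go left. Place as left child of W.
Insert A: A < N → go left; A < K → go left; A < E → go left; A < C → go left; A < B → go left. Place as left child of B.
Insert Q: Q > N → go right; Q < X → go left; Q < T → go left; Q < S → go left. Place as left child of S.

N K X E T Z C F S W Y B D G Q U A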